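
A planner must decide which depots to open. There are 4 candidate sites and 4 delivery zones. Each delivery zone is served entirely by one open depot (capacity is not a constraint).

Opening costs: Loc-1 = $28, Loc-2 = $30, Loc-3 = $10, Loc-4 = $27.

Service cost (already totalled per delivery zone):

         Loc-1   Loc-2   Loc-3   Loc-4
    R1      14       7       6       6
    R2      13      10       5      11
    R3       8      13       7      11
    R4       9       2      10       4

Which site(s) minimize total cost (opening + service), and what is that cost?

For any fixed open set, each delivery zone goes to its cheapest open site; total = fixed + service.
{Loc-3}: R1→Loc-3 6, R2→Loc-3 5, R3→Loc-3 7, R4→Loc-3 10. Service 28; fixed 10; total 38.
{Loc-3, Loc-4}: service 22 + fixed 37 = 59
{Loc-4}: R1→Loc-4 6, R2→Loc-4 11, R3→Loc-4 11, R4→Loc-4 4. Service 32; fixed 27; total 59.
{Loc-1, Loc-2, Loc-3, Loc-4}: service 20 + fixed 95 = 115
No other subset beats 38.

Open Loc-3 only; minimum total cost 38.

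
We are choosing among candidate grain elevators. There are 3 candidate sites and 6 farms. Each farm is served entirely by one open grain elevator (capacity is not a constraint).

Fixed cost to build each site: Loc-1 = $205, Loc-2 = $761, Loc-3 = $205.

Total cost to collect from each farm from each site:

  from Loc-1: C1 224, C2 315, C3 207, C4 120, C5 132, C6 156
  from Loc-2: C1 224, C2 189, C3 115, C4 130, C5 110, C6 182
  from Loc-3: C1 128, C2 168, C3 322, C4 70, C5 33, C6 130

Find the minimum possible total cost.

Minimum total cost: 1056

For any fixed open set, each farm goes to its cheapest open site; total = fixed + service.
{Loc-3}: C1→Loc-3 128, C2→Loc-3 168, C3→Loc-3 322, C4→Loc-3 70, C5→Loc-3 33, C6→Loc-3 130. Service 851; fixed 205; total 1056.
{Loc-1, Loc-3}: service 736 + fixed 410 = 1146
{Loc-1}: C1→Loc-1 224, C2→Loc-1 315, C3→Loc-1 207, C4→Loc-1 120, C5→Loc-1 132, C6→Loc-1 156. Service 1154; fixed 205; total 1359.
{Loc-1, Loc-2, Loc-3}: service 644 + fixed 1171 = 1815
No other subset beats 1056.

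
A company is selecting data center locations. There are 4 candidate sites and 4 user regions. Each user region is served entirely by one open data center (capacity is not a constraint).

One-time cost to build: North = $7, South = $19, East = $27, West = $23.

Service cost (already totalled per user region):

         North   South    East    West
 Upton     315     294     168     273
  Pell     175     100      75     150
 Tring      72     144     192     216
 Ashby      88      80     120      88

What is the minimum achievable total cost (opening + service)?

For any fixed open set, each user region goes to its cheapest open site; total = fixed + service.
{North, East}: Upton→East 168, Pell→East 75, Tring→North 72, Ashby→North 88. Service 403; fixed 34; total 437.
{North, South, East}: Upton→East 168, Pell→East 75, Tring→North 72, Ashby→South 80. Service 395; fixed 53; total 448.
{North, East, West}: service 403 + fixed 57 = 460
{North, South, East, West}: Upton→East 168, Pell→East 75, Tring→North 72, Ashby→South 80. Service 395; fixed 76; total 471.
No other subset beats 437.

Minimum total cost: 437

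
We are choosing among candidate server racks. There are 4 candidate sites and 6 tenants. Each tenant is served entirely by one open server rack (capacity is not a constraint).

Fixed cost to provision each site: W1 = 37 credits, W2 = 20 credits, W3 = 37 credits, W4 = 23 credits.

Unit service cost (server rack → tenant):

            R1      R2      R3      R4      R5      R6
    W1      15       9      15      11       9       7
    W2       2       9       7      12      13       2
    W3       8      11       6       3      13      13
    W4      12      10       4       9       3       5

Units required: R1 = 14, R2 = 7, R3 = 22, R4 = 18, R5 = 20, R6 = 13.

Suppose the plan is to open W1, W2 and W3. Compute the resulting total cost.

Total cost: 577

Each tenant is assigned to its cheapest site among the open ones.
{W1, W2, W3}: R1→W2 2·14=28, R2→W1 9·7=63, R3→W3 6·22=132, R4→W3 3·18=54, R5→W1 9·20=180, R6→W2 2·13=26. Service 483; fixed 94; total 577.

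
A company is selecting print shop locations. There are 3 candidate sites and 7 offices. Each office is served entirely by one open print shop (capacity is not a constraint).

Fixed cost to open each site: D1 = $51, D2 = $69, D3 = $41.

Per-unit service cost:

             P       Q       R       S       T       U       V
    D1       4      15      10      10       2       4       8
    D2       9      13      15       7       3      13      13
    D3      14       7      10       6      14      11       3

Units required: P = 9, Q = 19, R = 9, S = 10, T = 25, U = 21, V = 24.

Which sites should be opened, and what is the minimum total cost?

For any fixed open set, each office goes to its cheapest open site; total = fixed + service.
{D1, D3}: P→D1 4·9=36, Q→D3 7·19=133, R→D1 10·9=90, S→D3 6·10=60, T→D1 2·25=50, U→D1 4·21=84, V→D3 3·24=72. Service 525; fixed 92; total 617.
{D1, D2, D3}: service 525 + fixed 161 = 686
{D2, D3}: P→D2 9·9=81, Q→D3 7·19=133, R→D3 10·9=90, S→D3 6·10=60, T→D2 3·25=75, U→D3 11·21=231, V→D3 3·24=72. Service 742; fixed 110; total 852.
{D3}: P→D3 14·9=126, Q→D3 7·19=133, R→D3 10·9=90, S→D3 6·10=60, T→D3 14·25=350, U→D3 11·21=231, V→D3 3·24=72. Service 1062; fixed 41; total 1103.
No other subset beats 617.

Open D1 and D3; minimum total cost 617.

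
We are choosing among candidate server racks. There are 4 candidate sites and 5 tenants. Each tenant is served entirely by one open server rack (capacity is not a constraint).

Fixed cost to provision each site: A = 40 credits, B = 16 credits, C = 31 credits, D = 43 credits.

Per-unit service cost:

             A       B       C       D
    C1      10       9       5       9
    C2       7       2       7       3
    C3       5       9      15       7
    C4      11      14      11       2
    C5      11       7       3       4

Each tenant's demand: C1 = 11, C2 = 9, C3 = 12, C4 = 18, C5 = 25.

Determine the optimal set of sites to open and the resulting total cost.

Open C and D; minimum total cost 351.

For any fixed open set, each tenant goes to its cheapest open site; total = fixed + service.
{C, D}: C1→C 5·11=55, C2→D 3·9=27, C3→D 7·12=84, C4→D 2·18=36, C5→C 3·25=75. Service 277; fixed 74; total 351.
{B, C, D}: service 268 + fixed 90 = 358
{A, C, D}: service 253 + fixed 114 = 367
{A, B, C, D}: service 244 + fixed 130 = 374
No other subset beats 351.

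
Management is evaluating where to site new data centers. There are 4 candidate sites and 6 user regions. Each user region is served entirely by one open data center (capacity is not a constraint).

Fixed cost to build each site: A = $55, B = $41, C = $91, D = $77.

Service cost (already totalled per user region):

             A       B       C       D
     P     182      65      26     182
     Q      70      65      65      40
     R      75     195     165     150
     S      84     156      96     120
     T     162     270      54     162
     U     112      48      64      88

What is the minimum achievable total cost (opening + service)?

For any fixed open set, each user region goes to its cheapest open site; total = fixed + service.
{A, C}: P→C 26, Q→C 65, R→A 75, S→A 84, T→C 54, U→C 64. Service 368; fixed 146; total 514.
{A, B, C}: service 352 + fixed 187 = 539
{C}: P→C 26, Q→C 65, R→C 165, S→C 96, T→C 54, U→C 64. Service 470; fixed 91; total 561.
{A, B, C, D}: P→C 26, Q→D 40, R→A 75, S→A 84, T→C 54, U→B 48. Service 327; fixed 264; total 591.
No other subset beats 514.

Minimum total cost: 514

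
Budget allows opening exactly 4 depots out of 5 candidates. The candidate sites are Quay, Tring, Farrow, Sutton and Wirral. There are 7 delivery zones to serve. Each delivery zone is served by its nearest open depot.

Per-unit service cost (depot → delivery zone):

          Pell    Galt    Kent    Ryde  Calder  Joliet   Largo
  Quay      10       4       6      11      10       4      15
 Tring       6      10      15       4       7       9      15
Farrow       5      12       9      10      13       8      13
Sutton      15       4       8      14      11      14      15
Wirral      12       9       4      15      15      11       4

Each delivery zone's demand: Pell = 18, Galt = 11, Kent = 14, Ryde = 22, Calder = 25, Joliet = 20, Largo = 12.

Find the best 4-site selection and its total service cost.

Choose Quay, Tring, Farrow and Wirral; total service cost 581.

With exactly 4 open, each delivery zone uses its cheapest among the chosen.
{Quay, Tring, Farrow, Wirral}: Pell→Farrow 5·18=90, Galt→Quay 4·11=44, Kent→Wirral 4·14=56, Ryde→Tring 4·22=88, Calder→Tring 7·25=175, Joliet→Quay 4·20=80, Largo→Wirral 4·12=48. Service cost 581.
{Quay, Tring, Sutton, Wirral}: service cost 599
{Tring, Farrow, Sutton, Wirral}: service cost 661
Among all 5 size-4 choices, {Quay, Tring, Farrow, Wirral} is lowest.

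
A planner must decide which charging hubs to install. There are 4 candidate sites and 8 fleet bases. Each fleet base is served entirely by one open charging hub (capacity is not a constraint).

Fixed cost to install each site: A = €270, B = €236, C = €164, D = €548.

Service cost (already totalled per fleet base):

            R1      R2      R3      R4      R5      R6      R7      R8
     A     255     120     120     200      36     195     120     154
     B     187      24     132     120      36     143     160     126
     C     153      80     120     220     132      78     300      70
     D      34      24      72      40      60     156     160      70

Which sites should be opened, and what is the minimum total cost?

Open B and C; minimum total cost 1161.

For any fixed open set, each fleet base goes to its cheapest open site; total = fixed + service.
{B, C}: R1→C 153, R2→B 24, R3→C 120, R4→B 120, R5→B 36, R6→C 78, R7→B 160, R8→C 70. Service 761; fixed 400; total 1161.
{B}: service 928 + fixed 236 = 1164
{D}: service 616 + fixed 548 = 1164
{A, B, C, D}: service 474 + fixed 1218 = 1692
(All 15 nonempty subsets were checked; B and C is lowest.)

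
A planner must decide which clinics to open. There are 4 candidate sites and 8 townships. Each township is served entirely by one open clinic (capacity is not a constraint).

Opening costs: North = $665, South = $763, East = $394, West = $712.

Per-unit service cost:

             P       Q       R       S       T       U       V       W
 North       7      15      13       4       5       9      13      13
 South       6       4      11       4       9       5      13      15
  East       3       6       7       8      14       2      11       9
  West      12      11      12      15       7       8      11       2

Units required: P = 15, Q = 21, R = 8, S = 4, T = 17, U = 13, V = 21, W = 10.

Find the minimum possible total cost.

For any fixed open set, each township goes to its cheapest open site; total = fixed + service.
{East}: P→East 3·15=45, Q→East 6·21=126, R→East 7·8=56, S→East 8·4=32, T→East 14·17=238, U→East 2·13=26, V→East 11·21=231, W→East 9·10=90. Service 844; fixed 394; total 1238.
{South}: P→South 6·15=90, Q→South 4·21=84, R→South 11·8=88, S→South 4·4=16, T→South 9·17=153, U→South 5·13=65, V→South 13·21=273, W→South 15·10=150. Service 919; fixed 763; total 1682.
{North, East}: service 675 + fixed 1059 = 1734
{North, South, East, West}: P→East 3·15=45, Q→South 4·21=84, R→East 7·8=56, S→North 4·4=16, T→North 5·17=85, U→East 2·13=26, V→East 11·21=231, W→West 2·10=20. Service 563; fixed 2534; total 3097.
(All 15 nonempty subsets were checked; East only is lowest.)

Minimum total cost: 1238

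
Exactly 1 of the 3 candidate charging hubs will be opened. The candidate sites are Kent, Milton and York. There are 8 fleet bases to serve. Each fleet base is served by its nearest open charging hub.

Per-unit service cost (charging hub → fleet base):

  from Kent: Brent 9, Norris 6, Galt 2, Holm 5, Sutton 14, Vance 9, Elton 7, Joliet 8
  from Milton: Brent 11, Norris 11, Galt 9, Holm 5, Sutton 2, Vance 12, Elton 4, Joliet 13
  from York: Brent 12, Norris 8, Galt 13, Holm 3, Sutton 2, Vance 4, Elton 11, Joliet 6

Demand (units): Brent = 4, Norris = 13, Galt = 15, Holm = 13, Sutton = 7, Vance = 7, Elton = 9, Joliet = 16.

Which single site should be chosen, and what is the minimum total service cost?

With exactly 1 open, each fleet base uses its cheapest among the chosen.
{Kent}: Brent→Kent 9·4=36, Norris→Kent 6·13=78, Galt→Kent 2·15=30, Holm→Kent 5·13=65, Sutton→Kent 14·7=98, Vance→Kent 9·7=63, Elton→Kent 7·9=63, Joliet→Kent 8·16=128. Service cost 561.
{York}: service cost 623
{Milton}: service cost 729
Among all 3 size-1 choices, {Kent} is lowest.

Choose Kent only; total service cost 561.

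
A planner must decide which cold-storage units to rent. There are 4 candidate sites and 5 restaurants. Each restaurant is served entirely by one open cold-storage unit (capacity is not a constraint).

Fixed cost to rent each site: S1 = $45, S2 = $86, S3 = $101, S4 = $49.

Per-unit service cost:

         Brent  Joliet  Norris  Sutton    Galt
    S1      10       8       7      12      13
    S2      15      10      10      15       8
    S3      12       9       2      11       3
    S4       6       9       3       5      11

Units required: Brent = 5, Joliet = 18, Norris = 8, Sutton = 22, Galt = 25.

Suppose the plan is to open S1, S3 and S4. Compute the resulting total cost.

Total cost: 570

Each restaurant is assigned to its cheapest site among the open ones.
{S1, S3, S4}: Brent→S4 6·5=30, Joliet→S1 8·18=144, Norris→S3 2·8=16, Sutton→S4 5·22=110, Galt→S3 3·25=75. Service 375; fixed 195; total 570.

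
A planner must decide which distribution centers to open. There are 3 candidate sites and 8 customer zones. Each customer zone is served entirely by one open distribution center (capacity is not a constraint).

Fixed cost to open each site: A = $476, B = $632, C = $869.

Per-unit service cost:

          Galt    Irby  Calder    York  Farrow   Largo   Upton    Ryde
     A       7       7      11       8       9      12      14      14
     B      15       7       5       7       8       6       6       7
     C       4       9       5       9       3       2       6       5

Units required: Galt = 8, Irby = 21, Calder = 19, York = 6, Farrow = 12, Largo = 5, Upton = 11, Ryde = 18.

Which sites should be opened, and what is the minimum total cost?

For any fixed open set, each customer zone goes to its cheapest open site; total = fixed + service.
{B}: Galt→B 15·8=120, Irby→B 7·21=147, Calder→B 5·19=95, York→B 7·6=42, Farrow→B 8·12=96, Largo→B 6·5=30, Upton→B 6·11=66, Ryde→B 7·18=126. Service 722; fixed 632; total 1354.
{C}: service 572 + fixed 869 = 1441
{A}: service 1034 + fixed 476 = 1510
{A, B, C}: Galt→C 4·8=32, Irby→A 7·21=147, Calder→B 5·19=95, York→B 7·6=42, Farrow→C 3·12=36, Largo→C 2·5=10, Upton→B 6·11=66, Ryde→C 5·18=90. Service 518; fixed 1977; total 2495.
(All 7 nonempty subsets were checked; B only is lowest.)

Open B only; minimum total cost 1354.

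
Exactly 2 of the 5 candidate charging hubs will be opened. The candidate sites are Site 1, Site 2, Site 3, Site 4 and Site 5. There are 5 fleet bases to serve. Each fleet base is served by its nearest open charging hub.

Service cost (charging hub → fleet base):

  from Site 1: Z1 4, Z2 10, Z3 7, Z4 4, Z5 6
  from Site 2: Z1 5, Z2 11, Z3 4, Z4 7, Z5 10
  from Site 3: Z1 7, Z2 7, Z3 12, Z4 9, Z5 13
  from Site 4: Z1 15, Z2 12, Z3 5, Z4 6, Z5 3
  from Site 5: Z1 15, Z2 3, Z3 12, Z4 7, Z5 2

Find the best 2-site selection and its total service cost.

With exactly 2 open, each fleet base uses its cheapest among the chosen.
{Site 1, Site 5}: Z1→Site 1 4, Z2→Site 5 3, Z3→Site 1 7, Z4→Site 1 4, Z5→Site 5 2. Service cost 20.
{Site 2, Site 5}: service cost 21
{Site 1, Site 4}: service cost 26
Among all 10 size-2 choices, {Site 1, Site 5} is lowest.

Choose Site 1 and Site 5; total service cost 20.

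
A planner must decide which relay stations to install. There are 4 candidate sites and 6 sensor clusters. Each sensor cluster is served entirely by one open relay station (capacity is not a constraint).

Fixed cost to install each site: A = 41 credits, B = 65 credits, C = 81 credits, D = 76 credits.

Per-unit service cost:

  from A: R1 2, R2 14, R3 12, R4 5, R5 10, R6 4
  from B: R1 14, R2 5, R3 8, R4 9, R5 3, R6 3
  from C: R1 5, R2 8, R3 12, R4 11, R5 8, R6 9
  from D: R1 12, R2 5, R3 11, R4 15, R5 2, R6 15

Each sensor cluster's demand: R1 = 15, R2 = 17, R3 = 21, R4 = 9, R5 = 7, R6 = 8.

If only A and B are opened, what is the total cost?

Total cost: 479

Each sensor cluster is assigned to its cheapest site among the open ones.
{A, B}: R1→A 2·15=30, R2→B 5·17=85, R3→B 8·21=168, R4→A 5·9=45, R5→B 3·7=21, R6→B 3·8=24. Service 373; fixed 106; total 479.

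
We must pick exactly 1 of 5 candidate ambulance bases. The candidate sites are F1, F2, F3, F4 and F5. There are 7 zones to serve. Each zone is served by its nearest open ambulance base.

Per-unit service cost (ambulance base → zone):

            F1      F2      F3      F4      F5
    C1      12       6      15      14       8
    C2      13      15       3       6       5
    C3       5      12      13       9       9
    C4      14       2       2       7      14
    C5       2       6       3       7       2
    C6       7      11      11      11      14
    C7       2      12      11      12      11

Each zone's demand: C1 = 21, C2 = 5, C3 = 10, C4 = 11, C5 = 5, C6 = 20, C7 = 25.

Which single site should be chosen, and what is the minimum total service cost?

Choose F1 only; total service cost 721.

With exactly 1 open, each zone uses its cheapest among the chosen.
{F1}: C1→F1 12·21=252, C2→F1 13·5=65, C3→F1 5·10=50, C4→F1 14·11=154, C5→F1 2·5=10, C6→F1 7·20=140, C7→F1 2·25=50. Service cost 721.
{F2}: service cost 893
{F3}: service cost 992
Among all 5 size-1 choices, {F1} is lowest.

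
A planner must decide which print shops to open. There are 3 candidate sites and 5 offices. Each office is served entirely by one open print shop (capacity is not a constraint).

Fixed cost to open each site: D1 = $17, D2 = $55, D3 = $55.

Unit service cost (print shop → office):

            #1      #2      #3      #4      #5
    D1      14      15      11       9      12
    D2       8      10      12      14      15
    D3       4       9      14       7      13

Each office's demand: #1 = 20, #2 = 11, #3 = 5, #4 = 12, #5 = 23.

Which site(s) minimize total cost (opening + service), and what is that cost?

For any fixed open set, each office goes to its cheapest open site; total = fixed + service.
{D1, D3}: #1→D3 4·20=80, #2→D3 9·11=99, #3→D1 11·5=55, #4→D3 7·12=84, #5→D1 12·23=276. Service 594; fixed 72; total 666.
{D3}: #1→D3 4·20=80, #2→D3 9·11=99, #3→D3 14·5=70, #4→D3 7·12=84, #5→D3 13·23=299. Service 632; fixed 55; total 687.
{D1, D2, D3}: #1→D3 4·20=80, #2→D3 9·11=99, #3→D1 11·5=55, #4→D3 7·12=84, #5→D1 12·23=276. Service 594; fixed 127; total 721.
{D1}: service 884 + fixed 17 = 901
No other subset beats 666.

Open D1 and D3; minimum total cost 666.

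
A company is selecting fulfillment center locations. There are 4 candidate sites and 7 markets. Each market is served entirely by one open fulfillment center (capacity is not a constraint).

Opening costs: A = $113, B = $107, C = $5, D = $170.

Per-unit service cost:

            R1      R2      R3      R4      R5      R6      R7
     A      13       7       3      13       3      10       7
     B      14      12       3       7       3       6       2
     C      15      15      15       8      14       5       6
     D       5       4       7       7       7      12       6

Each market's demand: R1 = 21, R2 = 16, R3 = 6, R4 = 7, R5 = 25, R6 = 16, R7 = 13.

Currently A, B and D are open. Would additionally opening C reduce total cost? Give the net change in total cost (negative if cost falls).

Yes — net change −11 (cost falls by 11).

Current service cost with {A, B, D}: 433.
Adding C: each market re-picks its cheapest; new service cost 417, saving 16.
Extra fixed cost: 5. Net change = 5 − 16 = -11.
(Totals: 823 → 812.)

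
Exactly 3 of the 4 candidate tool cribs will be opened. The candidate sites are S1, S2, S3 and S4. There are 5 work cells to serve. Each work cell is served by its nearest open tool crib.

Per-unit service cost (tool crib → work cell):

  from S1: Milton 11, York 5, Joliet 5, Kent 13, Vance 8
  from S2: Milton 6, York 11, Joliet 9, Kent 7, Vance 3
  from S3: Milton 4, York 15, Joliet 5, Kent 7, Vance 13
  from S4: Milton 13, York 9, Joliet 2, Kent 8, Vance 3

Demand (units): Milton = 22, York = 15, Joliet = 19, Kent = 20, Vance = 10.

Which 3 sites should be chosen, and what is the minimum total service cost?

With exactly 3 open, each work cell uses its cheapest among the chosen.
{S1, S3, S4}: Milton→S3 4·22=88, York→S1 5·15=75, Joliet→S4 2·19=38, Kent→S3 7·20=140, Vance→S4 3·10=30. Service cost 371.
{S1, S2, S4}: service cost 415
{S1, S2, S3}: service cost 428
Among all 4 size-3 choices, {S1, S3, S4} is lowest.

Choose S1, S3 and S4; total service cost 371.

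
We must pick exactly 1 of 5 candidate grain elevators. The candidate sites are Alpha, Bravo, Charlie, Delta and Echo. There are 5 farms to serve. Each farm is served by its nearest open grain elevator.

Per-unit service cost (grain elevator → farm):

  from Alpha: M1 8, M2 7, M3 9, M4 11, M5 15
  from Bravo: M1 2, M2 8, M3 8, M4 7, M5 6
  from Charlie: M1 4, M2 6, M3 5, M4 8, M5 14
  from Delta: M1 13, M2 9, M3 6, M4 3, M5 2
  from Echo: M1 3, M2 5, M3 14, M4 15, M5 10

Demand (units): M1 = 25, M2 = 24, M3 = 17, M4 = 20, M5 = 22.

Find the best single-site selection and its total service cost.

With exactly 1 open, each farm uses its cheapest among the chosen.
{Bravo}: M1→Bravo 2·25=50, M2→Bravo 8·24=192, M3→Bravo 8·17=136, M4→Bravo 7·20=140, M5→Bravo 6·22=132. Service cost 650.
{Delta}: service cost 747
{Charlie}: service cost 797
Among all 5 size-1 choices, {Bravo} is lowest.

Choose Bravo only; total service cost 650.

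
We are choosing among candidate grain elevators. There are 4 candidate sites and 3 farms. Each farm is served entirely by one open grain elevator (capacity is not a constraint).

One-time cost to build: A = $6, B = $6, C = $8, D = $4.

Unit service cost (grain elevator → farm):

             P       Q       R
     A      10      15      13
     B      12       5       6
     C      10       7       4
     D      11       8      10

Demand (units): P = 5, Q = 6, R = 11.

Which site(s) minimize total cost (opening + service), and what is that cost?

Open B and C; minimum total cost 138.

For any fixed open set, each farm goes to its cheapest open site; total = fixed + service.
{B, C}: P→C 10·5=50, Q→B 5·6=30, R→C 4·11=44. Service 124; fixed 14; total 138.
{B, C, D}: P→C 10·5=50, Q→B 5·6=30, R→C 4·11=44. Service 124; fixed 18; total 142.
{A, B, C}: service 124 + fixed 20 = 144
{A, B, C, D}: service 124 + fixed 24 = 148
(All 15 nonempty subsets were checked; B and C is lowest.)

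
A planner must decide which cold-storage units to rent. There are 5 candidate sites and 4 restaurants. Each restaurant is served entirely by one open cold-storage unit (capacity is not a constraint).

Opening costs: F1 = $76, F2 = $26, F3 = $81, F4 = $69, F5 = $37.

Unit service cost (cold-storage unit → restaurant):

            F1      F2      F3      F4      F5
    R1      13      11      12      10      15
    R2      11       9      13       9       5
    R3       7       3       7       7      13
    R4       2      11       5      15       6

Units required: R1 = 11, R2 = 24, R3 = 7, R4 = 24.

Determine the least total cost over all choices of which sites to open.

Minimum total cost: 449

For any fixed open set, each restaurant goes to its cheapest open site; total = fixed + service.
{F1, F2, F5}: R1→F2 11·11=121, R2→F5 5·24=120, R3→F2 3·7=21, R4→F1 2·24=48. Service 310; fixed 139; total 449.
{F2, F5}: R1→F2 11·11=121, R2→F5 5·24=120, R3→F2 3·7=21, R4→F5 6·24=144. Service 406; fixed 63; total 469.
{F1, F5}: service 360 + fixed 113 = 473
{F1, F2, F3, F4, F5}: service 299 + fixed 289 = 588
No other subset beats 449.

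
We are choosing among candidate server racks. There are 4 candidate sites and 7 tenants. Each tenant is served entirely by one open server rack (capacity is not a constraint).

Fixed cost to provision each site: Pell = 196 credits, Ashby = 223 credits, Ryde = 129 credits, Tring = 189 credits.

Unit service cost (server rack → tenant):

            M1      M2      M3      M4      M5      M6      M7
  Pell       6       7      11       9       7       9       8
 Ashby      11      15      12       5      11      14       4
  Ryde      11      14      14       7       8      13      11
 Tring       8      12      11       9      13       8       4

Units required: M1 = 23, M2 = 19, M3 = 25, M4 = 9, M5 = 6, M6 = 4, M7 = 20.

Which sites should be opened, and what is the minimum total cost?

Open Pell only; minimum total cost 1061.

For any fixed open set, each tenant goes to its cheapest open site; total = fixed + service.
{Pell}: M1→Pell 6·23=138, M2→Pell 7·19=133, M3→Pell 11·25=275, M4→Pell 9·9=81, M5→Pell 7·6=42, M6→Pell 9·4=36, M7→Pell 8·20=160. Service 865; fixed 196; total 1061.
{Tring}: service 958 + fixed 189 = 1147
{Pell, Tring}: M1→Pell 6·23=138, M2→Pell 7·19=133, M3→Pell 11·25=275, M4→Pell 9·9=81, M5→Pell 7·6=42, M6→Tring 8·4=32, M7→Tring 4·20=80. Service 781; fixed 385; total 1166.
{Pell, Ashby, Ryde, Tring}: service 745 + fixed 737 = 1482
No other subset beats 1061.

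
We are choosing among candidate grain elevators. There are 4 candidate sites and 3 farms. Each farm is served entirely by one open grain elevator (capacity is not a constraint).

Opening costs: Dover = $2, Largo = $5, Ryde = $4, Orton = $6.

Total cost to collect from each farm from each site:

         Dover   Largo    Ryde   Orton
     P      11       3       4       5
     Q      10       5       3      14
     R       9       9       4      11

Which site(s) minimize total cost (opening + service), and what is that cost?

For any fixed open set, each farm goes to its cheapest open site; total = fixed + service.
{Ryde}: P→Ryde 4, Q→Ryde 3, R→Ryde 4. Service 11; fixed 4; total 15.
{Dover, Ryde}: P→Ryde 4, Q→Ryde 3, R→Ryde 4. Service 11; fixed 6; total 17.
{Largo, Ryde}: service 10 + fixed 9 = 19
{Dover, Largo, Ryde, Orton}: P→Largo 3, Q→Ryde 3, R→Ryde 4. Service 10; fixed 17; total 27.
No other subset beats 15.

Open Ryde only; minimum total cost 15.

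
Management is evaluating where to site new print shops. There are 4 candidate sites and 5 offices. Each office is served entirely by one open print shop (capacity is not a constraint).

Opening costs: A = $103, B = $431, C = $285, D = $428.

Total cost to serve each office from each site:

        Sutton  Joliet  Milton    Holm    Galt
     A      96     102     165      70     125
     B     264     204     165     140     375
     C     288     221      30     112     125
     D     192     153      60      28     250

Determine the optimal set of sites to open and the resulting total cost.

For any fixed open set, each office goes to its cheapest open site; total = fixed + service.
{A}: Sutton→A 96, Joliet→A 102, Milton→A 165, Holm→A 70, Galt→A 125. Service 558; fixed 103; total 661.
{A, C}: Sutton→A 96, Joliet→A 102, Milton→C 30, Holm→A 70, Galt→A 125. Service 423; fixed 388; total 811.
{A, D}: Sutton→A 96, Joliet→A 102, Milton→D 60, Holm→D 28, Galt→A 125. Service 411; fixed 531; total 942.
{A, B, C, D}: service 381 + fixed 1247 = 1628
(All 15 nonempty subsets were checked; A only is lowest.)

Open A only; minimum total cost 661.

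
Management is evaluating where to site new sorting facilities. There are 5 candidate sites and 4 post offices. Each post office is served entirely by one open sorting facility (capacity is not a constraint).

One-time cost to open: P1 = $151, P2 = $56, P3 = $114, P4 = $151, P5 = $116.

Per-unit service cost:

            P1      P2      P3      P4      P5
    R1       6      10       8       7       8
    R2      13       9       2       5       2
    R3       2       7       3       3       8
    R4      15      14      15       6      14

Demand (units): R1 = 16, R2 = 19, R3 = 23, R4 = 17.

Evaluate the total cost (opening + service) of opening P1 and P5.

Total cost: 685

Each post office is assigned to its cheapest site among the open ones.
{P1, P5}: R1→P1 6·16=96, R2→P5 2·19=38, R3→P1 2·23=46, R4→P5 14·17=238. Service 418; fixed 267; total 685.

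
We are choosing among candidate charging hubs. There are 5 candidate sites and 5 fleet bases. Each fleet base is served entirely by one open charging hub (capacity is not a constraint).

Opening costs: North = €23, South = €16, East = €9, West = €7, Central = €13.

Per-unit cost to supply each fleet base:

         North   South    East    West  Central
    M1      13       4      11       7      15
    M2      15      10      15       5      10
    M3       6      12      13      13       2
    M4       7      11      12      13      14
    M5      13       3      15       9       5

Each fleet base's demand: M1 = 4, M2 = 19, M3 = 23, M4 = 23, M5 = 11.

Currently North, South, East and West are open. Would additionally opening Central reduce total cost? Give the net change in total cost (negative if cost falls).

Yes — net change −79 (cost falls by 79).

Current service cost with {North, South, East, West}: 443.
Adding Central: each fleet base re-picks its cheapest; new service cost 351, saving 92.
Extra fixed cost: 13. Net change = 13 − 92 = -79.
(Totals: 498 → 419.)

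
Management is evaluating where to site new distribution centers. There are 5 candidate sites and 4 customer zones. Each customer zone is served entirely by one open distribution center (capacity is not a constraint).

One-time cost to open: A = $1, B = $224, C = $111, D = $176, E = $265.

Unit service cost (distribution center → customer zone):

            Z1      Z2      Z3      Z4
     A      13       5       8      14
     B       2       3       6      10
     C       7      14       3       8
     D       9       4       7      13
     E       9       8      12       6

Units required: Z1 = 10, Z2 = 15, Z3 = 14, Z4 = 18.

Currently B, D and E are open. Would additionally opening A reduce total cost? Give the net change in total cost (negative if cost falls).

Current service cost with {B, D, E}: 257.
Adding A: each customer zone re-picks its cheapest; new service cost 257, saving 0.
Extra fixed cost: 1. Net change = 1 − 0 = 1.
(Totals: 922 → 923.)

No — net change +1 (cost rises by 1).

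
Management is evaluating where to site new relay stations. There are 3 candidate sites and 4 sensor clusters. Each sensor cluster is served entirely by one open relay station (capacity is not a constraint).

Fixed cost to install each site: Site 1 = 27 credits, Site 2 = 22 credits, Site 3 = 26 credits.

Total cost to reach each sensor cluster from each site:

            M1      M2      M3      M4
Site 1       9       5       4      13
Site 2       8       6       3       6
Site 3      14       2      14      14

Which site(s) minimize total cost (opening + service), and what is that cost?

For any fixed open set, each sensor cluster goes to its cheapest open site; total = fixed + service.
{Site 2}: M1→Site 2 8, M2→Site 2 6, M3→Site 2 3, M4→Site 2 6. Service 23; fixed 22; total 45.
{Site 1}: service 31 + fixed 27 = 58
{Site 2, Site 3}: service 19 + fixed 48 = 67
{Site 1, Site 2, Site 3}: service 19 + fixed 75 = 94
(All 7 nonempty subsets were checked; Site 2 only is lowest.)

Open Site 2 only; minimum total cost 45.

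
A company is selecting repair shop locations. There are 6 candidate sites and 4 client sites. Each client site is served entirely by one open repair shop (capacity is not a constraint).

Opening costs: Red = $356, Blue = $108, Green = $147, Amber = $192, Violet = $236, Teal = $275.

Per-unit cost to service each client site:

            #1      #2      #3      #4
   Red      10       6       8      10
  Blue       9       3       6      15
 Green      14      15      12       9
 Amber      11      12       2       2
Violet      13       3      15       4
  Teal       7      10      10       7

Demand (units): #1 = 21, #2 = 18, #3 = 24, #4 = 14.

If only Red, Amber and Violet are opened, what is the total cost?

Each client site is assigned to its cheapest site among the open ones.
{Red, Amber, Violet}: #1→Red 10·21=210, #2→Violet 3·18=54, #3→Amber 2·24=48, #4→Amber 2·14=28. Service 340; fixed 784; total 1124.

Total cost: 1124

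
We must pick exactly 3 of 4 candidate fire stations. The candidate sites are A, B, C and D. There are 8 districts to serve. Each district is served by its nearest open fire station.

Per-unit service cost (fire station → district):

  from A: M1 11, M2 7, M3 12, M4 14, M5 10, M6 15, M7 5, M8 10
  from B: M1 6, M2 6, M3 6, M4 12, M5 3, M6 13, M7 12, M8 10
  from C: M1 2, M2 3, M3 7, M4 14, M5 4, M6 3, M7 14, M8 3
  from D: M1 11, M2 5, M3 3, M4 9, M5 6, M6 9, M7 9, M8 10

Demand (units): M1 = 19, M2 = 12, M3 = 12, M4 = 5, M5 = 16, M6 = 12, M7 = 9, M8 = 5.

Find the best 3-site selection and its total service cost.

Choose A, C and D; total service cost 315.

With exactly 3 open, each district uses its cheapest among the chosen.
{A, C, D}: M1→C 2·19=38, M2→C 3·12=36, M3→D 3·12=36, M4→D 9·5=45, M5→C 4·16=64, M6→C 3·12=36, M7→A 5·9=45, M8→C 3·5=15. Service cost 315.
{B, C, D}: service cost 335
{A, B, C}: service cost 350
Among all 4 size-3 choices, {A, C, D} is lowest.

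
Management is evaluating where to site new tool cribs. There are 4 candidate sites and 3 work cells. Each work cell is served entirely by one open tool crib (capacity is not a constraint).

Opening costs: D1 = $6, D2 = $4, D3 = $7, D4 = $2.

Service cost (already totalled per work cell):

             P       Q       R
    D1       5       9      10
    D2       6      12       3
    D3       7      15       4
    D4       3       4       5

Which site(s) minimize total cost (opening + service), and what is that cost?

Open D4 only; minimum total cost 14.

For any fixed open set, each work cell goes to its cheapest open site; total = fixed + service.
{D4}: P→D4 3, Q→D4 4, R→D4 5. Service 12; fixed 2; total 14.
{D2, D4}: P→D4 3, Q→D4 4, R→D2 3. Service 10; fixed 6; total 16.
{D1, D4}: P→D4 3, Q→D4 4, R→D4 5. Service 12; fixed 8; total 20.
{D1, D2, D3, D4}: service 10 + fixed 19 = 29
(All 15 nonempty subsets were checked; D4 only is lowest.)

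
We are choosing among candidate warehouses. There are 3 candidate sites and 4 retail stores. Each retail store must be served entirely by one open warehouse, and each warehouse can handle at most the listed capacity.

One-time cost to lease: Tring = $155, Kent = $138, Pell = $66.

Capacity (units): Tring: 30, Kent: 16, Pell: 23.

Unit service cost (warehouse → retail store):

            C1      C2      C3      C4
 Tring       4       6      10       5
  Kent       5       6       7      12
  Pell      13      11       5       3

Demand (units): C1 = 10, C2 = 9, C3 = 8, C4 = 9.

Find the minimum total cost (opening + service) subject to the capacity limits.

Minimum total cost: 382

Open {Tring, Pell}: C1→Tring 4·10=40, C2→Tring 6·9=54, C3→Pell 5·8=40, C4→Pell 3·9=27.
Loads: Tring carries 19/30, Pell carries 17/23. Service 161; fixed 221; total 382.
Next best feasible plan costs 400.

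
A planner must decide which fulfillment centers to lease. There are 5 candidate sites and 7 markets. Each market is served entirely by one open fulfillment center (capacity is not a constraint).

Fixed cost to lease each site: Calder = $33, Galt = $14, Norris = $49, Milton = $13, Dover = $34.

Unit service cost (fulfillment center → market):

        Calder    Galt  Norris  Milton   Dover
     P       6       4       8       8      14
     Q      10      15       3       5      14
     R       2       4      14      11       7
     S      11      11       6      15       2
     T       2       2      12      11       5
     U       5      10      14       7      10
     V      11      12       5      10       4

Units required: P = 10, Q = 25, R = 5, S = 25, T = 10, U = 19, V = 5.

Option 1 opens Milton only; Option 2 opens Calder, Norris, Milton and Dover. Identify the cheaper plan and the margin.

Option 1: {Milton}: P→Milton 8·10=80, Q→Milton 5·25=125, R→Milton 11·5=55, S→Milton 15·25=375, T→Milton 11·10=110, U→Milton 7·19=133, V→Milton 10·5=50. Service 928; fixed 13; total 941.
Option 2: {Calder, Norris, Milton, Dover}: P→Calder 6·10=60, Q→Norris 3·25=75, R→Calder 2·5=10, S→Dover 2·25=50, T→Calder 2·10=20, U→Calder 5·19=95, V→Dover 4·5=20. Service 330; fixed 129; total 459.
Difference: |941 − 459| = 482.

Option 2 is cheaper by 482.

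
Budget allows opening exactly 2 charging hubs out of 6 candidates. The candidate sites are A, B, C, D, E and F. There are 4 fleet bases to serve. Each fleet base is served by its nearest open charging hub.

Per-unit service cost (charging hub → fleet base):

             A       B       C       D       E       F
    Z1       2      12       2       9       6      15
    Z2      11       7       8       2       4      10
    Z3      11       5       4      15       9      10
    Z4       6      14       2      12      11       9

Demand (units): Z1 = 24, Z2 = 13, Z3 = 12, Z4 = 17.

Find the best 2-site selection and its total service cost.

Choose C and D; total service cost 156.

With exactly 2 open, each fleet base uses its cheapest among the chosen.
{C, D}: Z1→C 2·24=48, Z2→D 2·13=26, Z3→C 4·12=48, Z4→C 2·17=34. Service cost 156.
{C, E}: service cost 182
{B, C}: service cost 221
Among all 15 size-2 choices, {C, D} is lowest.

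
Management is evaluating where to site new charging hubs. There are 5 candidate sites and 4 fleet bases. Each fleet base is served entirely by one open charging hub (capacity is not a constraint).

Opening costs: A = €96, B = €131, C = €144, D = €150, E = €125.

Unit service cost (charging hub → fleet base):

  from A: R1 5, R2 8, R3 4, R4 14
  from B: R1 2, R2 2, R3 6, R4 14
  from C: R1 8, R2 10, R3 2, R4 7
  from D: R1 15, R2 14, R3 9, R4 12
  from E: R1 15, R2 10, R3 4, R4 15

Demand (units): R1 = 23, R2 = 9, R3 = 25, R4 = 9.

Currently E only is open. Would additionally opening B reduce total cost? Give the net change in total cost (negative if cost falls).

Yes — net change −249 (cost falls by 249).

Current service cost with {E}: 670.
Adding B: each fleet base re-picks its cheapest; new service cost 290, saving 380.
Extra fixed cost: 131. Net change = 131 − 380 = -249.
(Totals: 795 → 546.)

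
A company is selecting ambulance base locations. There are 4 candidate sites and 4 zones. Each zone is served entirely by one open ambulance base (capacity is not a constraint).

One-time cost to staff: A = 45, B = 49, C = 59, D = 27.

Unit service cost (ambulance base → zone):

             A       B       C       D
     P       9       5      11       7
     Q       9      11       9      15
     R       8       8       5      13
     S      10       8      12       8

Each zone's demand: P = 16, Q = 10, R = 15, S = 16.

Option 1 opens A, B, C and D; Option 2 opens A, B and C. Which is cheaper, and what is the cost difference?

Option 1: {A, B, C, D}: P→B 5·16=80, Q→A 9·10=90, R→C 5·15=75, S→B 8·16=128. Service 373; fixed 180; total 553.
Option 2: {A, B, C}: P→B 5·16=80, Q→A 9·10=90, R→C 5·15=75, S→B 8·16=128. Service 373; fixed 153; total 526.
Difference: |553 − 526| = 27.

Option 2 is cheaper by 27.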